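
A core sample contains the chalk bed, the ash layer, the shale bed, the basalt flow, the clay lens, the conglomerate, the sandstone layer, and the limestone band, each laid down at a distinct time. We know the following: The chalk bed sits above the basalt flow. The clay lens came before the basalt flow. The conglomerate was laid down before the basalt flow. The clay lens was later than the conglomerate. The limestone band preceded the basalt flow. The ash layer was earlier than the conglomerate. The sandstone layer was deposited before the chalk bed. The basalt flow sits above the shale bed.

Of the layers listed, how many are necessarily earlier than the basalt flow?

5

Directly stated before the basalt flow: the clay lens, the conglomerate, the limestone band, and the shale bed.
The ash layer reaches the basalt flow via the ash layer → the conglomerate → the basalt flow.
No chain forces the chalk bed (or any of the others) ahead of the basalt flow.
That's the ash layer, the clay lens, the conglomerate, the limestone band, and the shale bed — 5 in all.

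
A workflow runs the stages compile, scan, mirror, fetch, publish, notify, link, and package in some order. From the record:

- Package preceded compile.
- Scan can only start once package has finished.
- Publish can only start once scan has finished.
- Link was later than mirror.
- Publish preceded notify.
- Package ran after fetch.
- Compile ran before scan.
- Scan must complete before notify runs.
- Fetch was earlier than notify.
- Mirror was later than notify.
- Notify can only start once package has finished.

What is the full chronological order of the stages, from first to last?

fetch, package, compile, scan, publish, notify, mirror, link

The constraints fix every adjacent pair, so only one ordering works:
fetch → package → compile → scan → publish → notify → mirror → link.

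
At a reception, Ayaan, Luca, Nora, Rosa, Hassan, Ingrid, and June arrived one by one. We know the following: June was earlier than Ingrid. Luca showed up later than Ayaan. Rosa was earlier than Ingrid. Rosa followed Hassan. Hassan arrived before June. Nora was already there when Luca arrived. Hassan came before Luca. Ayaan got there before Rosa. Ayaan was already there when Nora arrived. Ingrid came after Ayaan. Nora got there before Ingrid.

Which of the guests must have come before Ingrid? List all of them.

Ayaan, Hassan, June, Nora, Rosa

Directly stated before Ingrid: Ayaan, June, Nora, and Rosa.
Hassan reaches Ingrid via Hassan → Rosa → Ingrid.
No chain forces Luca ahead of Ingrid.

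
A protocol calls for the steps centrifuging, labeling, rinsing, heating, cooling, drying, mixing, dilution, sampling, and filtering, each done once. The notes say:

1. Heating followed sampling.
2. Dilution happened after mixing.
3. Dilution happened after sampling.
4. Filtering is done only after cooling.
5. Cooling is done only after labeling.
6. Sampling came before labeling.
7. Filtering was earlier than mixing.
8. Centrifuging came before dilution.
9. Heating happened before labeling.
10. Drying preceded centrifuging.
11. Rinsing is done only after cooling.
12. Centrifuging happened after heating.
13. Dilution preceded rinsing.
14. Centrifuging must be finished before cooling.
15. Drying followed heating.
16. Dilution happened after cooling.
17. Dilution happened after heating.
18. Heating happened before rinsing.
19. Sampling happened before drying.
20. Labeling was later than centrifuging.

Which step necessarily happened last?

Every other step has a chain of constraints placing it before rinsing, so rinsing is last.

rinsing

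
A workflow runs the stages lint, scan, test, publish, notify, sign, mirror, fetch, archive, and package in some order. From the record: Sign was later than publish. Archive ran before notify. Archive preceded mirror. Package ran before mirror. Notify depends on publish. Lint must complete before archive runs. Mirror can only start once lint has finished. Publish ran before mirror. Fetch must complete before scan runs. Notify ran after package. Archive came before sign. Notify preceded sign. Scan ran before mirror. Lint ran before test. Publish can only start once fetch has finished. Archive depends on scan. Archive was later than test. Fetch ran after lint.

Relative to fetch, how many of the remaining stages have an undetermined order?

2

Forced before fetch: lint; forced after fetch: archive, mirror, notify, publish, scan, and sign.
That leaves package and test with no forced order relative to fetch — 2.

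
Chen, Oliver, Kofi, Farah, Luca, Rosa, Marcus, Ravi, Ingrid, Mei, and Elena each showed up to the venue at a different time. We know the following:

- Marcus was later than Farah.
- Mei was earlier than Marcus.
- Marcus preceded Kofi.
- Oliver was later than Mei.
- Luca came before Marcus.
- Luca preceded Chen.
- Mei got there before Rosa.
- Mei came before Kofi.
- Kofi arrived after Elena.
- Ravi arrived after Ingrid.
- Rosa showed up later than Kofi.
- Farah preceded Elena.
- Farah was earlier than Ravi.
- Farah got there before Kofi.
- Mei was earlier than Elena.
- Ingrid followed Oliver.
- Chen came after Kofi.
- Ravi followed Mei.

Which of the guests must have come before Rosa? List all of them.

Elena, Farah, Kofi, Luca, Marcus, Mei

Directly stated before Rosa: Kofi and Mei.
Elena reaches Rosa via Elena → Kofi → Rosa.
Farah reaches Rosa via Farah → Kofi → Rosa.
Luca reaches Rosa via Luca → Marcus → Kofi → Rosa.
Likewise Marcus reaches Rosa by chaining the stated constraints.
No chain forces Oliver (or any of the others) ahead of Rosa.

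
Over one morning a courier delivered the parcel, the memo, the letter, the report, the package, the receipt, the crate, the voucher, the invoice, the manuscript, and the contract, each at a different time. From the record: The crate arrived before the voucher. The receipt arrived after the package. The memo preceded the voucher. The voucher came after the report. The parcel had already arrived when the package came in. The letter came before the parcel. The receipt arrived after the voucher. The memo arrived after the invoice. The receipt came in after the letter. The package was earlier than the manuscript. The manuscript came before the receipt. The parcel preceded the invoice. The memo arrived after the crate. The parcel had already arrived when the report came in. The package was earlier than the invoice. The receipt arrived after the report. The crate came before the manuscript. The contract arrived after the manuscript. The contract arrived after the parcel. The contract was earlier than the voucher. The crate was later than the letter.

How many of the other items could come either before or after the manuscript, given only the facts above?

3

Forced before the manuscript: the crate, the letter, the package, and the parcel; forced after the manuscript: the contract, the receipt, and the voucher.
That leaves the invoice, the memo, and the report with no forced order relative to the manuscript — 3.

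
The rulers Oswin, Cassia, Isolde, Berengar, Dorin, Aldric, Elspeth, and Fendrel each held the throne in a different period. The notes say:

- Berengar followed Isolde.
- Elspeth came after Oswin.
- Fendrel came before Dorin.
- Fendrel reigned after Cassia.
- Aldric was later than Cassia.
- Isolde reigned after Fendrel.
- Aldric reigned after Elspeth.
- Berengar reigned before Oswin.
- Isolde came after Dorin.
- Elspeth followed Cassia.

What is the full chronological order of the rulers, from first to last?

Cassia, Fendrel, Dorin, Isolde, Berengar, Oswin, Elspeth, Aldric

The constraints fix every adjacent pair, so only one ordering works:
Cassia → Fendrel → Dorin → Isolde → Berengar → Oswin → Elspeth → Aldric.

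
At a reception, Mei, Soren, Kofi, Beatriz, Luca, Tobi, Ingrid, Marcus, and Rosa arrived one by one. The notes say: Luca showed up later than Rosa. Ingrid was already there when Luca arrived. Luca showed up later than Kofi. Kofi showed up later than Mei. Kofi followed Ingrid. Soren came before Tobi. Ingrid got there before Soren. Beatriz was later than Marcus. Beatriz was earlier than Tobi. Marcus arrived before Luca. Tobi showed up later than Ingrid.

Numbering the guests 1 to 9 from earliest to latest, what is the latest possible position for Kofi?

8

Kofi must come before Luca — 1 guest forced after them.
Everything else can be placed before Kofi in some valid order, so Kofi can sit as late as position 9 − 1 = 8.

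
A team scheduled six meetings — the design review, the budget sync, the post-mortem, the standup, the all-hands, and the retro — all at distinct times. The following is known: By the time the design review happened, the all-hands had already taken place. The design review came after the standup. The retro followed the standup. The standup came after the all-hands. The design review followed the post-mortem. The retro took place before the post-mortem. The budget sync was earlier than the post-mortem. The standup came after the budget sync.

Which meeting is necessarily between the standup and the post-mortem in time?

Tracing the constraints gives the standup → the retro → the post-mortem, so the retro sits after the standup and before the post-mortem.
No other meeting is forced both after the standup and before the post-mortem.

the retro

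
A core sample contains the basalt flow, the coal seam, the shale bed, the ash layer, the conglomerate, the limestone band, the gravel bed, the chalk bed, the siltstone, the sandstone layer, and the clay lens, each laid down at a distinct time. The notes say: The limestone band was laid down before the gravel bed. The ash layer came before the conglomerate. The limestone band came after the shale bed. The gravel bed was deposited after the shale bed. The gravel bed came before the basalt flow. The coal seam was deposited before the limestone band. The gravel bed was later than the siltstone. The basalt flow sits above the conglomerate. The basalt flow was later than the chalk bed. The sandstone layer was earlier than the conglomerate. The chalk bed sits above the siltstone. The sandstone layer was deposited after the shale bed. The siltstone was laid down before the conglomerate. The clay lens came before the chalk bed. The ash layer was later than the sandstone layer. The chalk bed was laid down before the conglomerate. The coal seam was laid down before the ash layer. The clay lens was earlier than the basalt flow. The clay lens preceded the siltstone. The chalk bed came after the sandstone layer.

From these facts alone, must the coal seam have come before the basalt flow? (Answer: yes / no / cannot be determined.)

Chain the constraints: the coal seam → the ash layer → the conglomerate → the basalt flow. Each link is directly stated, so the coal seam comes before the basalt flow.

yes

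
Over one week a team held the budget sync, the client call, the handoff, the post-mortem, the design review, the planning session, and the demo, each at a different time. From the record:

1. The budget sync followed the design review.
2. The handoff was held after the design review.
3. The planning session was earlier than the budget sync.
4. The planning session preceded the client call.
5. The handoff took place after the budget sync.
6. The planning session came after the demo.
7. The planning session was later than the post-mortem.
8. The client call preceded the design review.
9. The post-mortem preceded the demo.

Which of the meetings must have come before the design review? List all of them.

the client call, the demo, the planning session, the post-mortem

Directly stated before the design review: the client call.
The demo reaches the design review via the demo → the planning session → the client call → the design review.
The planning session reaches the design review via the planning session → the client call → the design review.
The post-mortem reaches the design review via the post-mortem → the planning session → the client call → the design review.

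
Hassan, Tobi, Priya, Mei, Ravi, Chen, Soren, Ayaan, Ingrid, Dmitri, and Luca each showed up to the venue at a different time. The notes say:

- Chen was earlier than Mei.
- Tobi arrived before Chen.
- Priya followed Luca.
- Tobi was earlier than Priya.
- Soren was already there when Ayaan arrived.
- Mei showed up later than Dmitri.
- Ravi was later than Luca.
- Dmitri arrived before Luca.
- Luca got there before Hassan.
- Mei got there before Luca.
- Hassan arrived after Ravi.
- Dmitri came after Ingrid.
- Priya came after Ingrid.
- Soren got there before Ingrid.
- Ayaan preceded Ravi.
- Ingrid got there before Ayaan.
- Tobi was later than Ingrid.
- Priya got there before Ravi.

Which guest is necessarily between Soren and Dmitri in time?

Ingrid

Tracing the constraints gives Soren → Ingrid → Dmitri, so Ingrid sits after Soren and before Dmitri.
No other guest is forced both after Soren and before Dmitri.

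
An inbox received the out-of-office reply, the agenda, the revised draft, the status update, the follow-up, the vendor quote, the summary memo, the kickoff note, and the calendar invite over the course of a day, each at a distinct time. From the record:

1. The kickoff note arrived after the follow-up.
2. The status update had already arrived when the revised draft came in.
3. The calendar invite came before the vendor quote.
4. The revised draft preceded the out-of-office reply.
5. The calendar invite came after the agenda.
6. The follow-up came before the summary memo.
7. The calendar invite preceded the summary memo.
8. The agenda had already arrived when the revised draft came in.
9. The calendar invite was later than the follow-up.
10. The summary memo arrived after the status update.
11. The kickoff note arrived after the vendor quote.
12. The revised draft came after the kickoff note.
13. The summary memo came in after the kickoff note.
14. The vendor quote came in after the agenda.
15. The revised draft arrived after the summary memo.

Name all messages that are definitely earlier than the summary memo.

Directly stated before the summary memo: the calendar invite, the follow-up, the kickoff note, and the status update.
The agenda reaches the summary memo via the agenda → the calendar invite → the summary memo.
The vendor quote reaches the summary memo via the vendor quote → the kickoff note → the summary memo.
No chain forces the revised draft (or any of the others) ahead of the summary memo.

the agenda, the calendar invite, the follow-up, the kickoff note, the status update, the vendor quote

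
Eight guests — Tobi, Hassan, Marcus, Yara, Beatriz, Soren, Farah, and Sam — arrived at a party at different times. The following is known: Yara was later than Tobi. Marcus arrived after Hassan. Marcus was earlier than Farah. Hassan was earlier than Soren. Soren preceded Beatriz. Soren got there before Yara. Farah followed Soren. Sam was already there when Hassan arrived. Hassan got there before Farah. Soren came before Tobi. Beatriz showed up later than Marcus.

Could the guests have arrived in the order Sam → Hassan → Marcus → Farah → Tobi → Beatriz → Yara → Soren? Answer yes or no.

The constraints require Soren before Farah, but in the proposed sequence Farah appears ahead of Soren. That one violation is enough.

no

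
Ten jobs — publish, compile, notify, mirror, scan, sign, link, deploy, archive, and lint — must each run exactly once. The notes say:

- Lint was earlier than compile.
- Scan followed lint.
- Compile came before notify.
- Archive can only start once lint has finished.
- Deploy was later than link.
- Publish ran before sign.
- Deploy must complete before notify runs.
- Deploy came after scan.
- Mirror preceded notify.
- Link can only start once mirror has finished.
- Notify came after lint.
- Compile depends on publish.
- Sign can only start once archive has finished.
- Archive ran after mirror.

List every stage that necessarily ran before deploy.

link, lint, mirror, scan

Directly stated before deploy: link and scan.
Lint reaches deploy via lint → scan → deploy.
Mirror reaches deploy via mirror → link → deploy.
No chain forces archive (or any of the others) ahead of deploy.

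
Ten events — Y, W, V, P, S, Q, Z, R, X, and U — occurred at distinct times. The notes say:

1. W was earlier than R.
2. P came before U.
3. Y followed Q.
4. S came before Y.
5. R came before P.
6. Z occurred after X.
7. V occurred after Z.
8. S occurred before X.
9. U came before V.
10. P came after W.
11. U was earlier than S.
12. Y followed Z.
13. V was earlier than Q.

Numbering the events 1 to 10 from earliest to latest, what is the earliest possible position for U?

4

P, R, and W must all come before U — 3 forced predecessors.
Nothing else is forced ahead of U, so its earliest slot is position 3 + 1 = 4.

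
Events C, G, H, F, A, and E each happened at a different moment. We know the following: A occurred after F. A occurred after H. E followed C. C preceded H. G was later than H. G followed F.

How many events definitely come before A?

3

Directly stated before A: F and H.
C reaches A via C → H → A.
No chain forces G (or any of the others) ahead of A.
That's C, F, and H — 3 in all.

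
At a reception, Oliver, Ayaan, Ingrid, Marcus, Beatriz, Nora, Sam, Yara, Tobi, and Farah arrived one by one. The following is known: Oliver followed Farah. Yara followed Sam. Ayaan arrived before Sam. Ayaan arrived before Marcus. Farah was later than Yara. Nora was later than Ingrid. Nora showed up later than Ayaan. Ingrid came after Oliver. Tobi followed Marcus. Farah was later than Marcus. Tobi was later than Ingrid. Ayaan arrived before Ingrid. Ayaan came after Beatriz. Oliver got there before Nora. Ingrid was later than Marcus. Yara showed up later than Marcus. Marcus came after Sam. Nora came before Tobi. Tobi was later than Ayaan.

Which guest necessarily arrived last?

Every other guest has a chain of constraints placing them before Tobi, so Tobi is last.

Tobi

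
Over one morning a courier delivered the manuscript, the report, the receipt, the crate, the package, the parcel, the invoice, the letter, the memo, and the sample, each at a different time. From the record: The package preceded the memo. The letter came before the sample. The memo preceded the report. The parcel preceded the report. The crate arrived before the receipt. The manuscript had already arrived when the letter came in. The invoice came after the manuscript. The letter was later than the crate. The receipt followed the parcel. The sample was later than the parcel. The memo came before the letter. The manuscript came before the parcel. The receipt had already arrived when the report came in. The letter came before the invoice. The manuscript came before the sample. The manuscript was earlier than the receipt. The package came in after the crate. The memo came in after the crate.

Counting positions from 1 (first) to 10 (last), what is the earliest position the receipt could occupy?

4

The crate, the manuscript, and the parcel must all come before the receipt — 3 forced predecessors.
Nothing else is forced ahead of the receipt, so its earliest slot is position 3 + 1 = 4.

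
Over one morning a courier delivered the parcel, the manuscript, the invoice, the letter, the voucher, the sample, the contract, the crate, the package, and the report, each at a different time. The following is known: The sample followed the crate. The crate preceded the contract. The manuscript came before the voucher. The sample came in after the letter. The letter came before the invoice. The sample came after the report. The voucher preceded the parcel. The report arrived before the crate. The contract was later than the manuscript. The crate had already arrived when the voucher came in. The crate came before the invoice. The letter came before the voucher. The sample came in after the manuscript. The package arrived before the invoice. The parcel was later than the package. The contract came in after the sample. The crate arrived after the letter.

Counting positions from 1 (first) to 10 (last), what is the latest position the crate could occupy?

The crate must come before the contract, the invoice, the parcel, the sample, and the voucher — 5 items forced after it.
Everything else can be placed before the crate in some valid order, so the crate can sit as late as position 10 − 5 = 5.

5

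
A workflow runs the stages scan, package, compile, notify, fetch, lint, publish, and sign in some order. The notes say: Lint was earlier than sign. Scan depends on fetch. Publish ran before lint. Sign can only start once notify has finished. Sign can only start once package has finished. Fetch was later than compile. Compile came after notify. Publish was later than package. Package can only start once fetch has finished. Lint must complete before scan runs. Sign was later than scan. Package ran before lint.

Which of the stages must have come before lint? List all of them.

compile, fetch, notify, package, publish

Directly stated before lint: package and publish.
Compile reaches lint via compile → fetch → package → lint.
Fetch reaches lint via fetch → package → lint.
Notify reaches lint via notify → compile → fetch → package → lint.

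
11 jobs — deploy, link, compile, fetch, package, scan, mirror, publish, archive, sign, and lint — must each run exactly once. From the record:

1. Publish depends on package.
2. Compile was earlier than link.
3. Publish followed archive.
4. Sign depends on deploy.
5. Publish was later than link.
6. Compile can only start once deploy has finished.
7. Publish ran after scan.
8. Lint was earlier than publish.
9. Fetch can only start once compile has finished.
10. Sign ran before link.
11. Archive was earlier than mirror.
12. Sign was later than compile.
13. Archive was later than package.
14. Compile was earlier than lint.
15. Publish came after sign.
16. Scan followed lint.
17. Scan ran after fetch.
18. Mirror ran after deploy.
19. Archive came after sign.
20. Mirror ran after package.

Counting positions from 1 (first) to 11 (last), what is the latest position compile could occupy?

Compile must come before archive, fetch, link, lint, mirror, publish, scan, and sign — 8 stages forced after it.
Everything else can be placed before compile in some valid order, so compile can sit as late as position 11 − 8 = 3.

3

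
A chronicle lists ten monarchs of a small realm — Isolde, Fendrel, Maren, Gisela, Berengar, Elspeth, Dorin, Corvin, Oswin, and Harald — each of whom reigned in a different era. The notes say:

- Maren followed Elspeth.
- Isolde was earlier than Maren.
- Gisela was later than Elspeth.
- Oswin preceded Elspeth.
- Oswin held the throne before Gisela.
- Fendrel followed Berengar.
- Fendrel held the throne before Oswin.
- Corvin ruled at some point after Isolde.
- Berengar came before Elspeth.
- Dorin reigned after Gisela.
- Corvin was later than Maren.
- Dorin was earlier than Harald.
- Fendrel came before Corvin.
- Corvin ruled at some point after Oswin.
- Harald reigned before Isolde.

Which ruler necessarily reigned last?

Corvin

Every other ruler has a chain of constraints placing them before Corvin, so Corvin is last.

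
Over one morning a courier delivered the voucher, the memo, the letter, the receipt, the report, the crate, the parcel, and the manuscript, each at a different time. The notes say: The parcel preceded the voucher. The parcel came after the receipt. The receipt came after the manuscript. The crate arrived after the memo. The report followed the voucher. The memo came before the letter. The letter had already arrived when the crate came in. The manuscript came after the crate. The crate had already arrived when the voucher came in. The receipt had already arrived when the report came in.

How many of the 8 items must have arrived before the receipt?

4

Directly stated before the receipt: the manuscript.
The crate reaches the receipt via the crate → the manuscript → the receipt.
The letter reaches the receipt via the letter → the crate → the manuscript → the receipt.
The memo reaches the receipt via the memo → the crate → the manuscript → the receipt.
No chain forces the report (or any of the others) ahead of the receipt.
That's the crate, the letter, the manuscript, and the memo — 4 in all.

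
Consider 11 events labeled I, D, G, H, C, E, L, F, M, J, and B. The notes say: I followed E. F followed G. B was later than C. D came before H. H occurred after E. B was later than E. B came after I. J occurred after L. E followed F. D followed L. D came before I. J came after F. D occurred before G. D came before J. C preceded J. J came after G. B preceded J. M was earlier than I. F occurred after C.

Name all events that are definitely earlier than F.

C, D, G, L

Directly stated before F: C and G.
D reaches F via D → G → F.
L reaches F via L → D → G → F.
No chain forces B (or any of the others) ahead of F.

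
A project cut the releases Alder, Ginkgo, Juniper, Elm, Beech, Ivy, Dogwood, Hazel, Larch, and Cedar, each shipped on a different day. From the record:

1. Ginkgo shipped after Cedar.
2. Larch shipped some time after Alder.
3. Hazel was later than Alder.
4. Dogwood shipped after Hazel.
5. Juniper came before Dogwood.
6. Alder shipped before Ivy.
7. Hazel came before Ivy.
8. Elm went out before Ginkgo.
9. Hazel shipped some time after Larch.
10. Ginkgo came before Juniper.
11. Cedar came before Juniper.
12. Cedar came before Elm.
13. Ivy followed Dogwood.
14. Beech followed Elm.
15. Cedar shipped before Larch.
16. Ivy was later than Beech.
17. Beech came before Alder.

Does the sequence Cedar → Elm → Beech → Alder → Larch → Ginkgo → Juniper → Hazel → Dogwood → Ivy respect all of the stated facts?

yes

Check each stated constraint against the proposed order — e.g. Cedar is ahead of Juniper; Beech is ahead of Ivy. Every pair is in the required order; nothing is violated.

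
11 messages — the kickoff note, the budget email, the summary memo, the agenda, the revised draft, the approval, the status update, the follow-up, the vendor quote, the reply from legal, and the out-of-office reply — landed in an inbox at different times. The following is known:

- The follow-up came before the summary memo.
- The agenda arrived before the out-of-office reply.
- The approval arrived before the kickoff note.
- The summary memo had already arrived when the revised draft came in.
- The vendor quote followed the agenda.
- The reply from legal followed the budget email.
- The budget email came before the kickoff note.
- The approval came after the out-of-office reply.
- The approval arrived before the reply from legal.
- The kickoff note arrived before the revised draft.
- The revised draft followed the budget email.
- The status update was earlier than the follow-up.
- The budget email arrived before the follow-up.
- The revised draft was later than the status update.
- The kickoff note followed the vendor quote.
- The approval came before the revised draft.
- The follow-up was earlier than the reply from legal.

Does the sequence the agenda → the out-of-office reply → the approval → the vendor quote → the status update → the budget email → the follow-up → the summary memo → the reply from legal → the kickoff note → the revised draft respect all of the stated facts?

yes

Check each stated constraint against the proposed order — e.g. the approval is ahead of the kickoff note; the approval is ahead of the revised draft. Every pair is in the required order; nothing is violated.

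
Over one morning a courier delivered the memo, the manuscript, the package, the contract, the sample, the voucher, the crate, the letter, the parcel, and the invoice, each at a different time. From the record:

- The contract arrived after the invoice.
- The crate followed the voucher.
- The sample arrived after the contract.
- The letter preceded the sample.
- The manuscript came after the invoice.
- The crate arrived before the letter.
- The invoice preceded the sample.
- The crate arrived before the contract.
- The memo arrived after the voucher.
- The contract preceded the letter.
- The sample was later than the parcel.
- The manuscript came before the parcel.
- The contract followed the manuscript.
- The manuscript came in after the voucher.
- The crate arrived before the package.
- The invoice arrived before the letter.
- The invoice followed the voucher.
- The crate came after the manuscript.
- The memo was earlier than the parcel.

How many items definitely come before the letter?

Directly stated before the letter: the contract, the crate, and the invoice.
The manuscript reaches the letter via the manuscript → the crate → the letter.
The voucher reaches the letter via the voucher → the invoice → the letter.
No chain forces the memo (or any of the others) ahead of the letter.
That's the contract, the crate, the invoice, the manuscript, and the voucher — 5 in all.

5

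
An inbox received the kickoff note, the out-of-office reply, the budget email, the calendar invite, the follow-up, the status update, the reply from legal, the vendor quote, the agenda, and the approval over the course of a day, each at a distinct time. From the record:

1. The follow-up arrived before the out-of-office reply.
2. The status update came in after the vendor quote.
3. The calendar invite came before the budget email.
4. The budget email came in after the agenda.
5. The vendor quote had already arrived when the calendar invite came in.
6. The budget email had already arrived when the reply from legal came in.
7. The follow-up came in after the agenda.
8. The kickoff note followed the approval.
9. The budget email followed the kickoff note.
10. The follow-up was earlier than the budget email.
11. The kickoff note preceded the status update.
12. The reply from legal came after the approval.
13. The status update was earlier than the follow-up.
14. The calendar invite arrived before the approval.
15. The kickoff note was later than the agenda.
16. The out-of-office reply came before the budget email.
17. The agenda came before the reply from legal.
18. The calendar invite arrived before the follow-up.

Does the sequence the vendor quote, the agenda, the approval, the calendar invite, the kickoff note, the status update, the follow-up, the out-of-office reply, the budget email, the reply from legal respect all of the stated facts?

The constraints require the calendar invite before the approval, but in the proposed sequence the approval appears ahead of the calendar invite. That one violation is enough.

no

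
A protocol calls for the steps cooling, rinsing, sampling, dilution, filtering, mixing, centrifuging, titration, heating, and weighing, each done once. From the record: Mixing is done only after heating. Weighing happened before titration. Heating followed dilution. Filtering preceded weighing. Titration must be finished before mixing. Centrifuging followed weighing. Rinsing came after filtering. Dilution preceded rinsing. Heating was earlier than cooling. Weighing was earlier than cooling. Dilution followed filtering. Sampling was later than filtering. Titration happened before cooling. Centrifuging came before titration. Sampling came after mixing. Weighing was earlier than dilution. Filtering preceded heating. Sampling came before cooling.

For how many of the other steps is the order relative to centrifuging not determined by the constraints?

3

Forced before centrifuging: filtering and weighing; forced after centrifuging: cooling, mixing, sampling, and titration.
That leaves dilution, heating, and rinsing with no forced order relative to centrifuging — 3.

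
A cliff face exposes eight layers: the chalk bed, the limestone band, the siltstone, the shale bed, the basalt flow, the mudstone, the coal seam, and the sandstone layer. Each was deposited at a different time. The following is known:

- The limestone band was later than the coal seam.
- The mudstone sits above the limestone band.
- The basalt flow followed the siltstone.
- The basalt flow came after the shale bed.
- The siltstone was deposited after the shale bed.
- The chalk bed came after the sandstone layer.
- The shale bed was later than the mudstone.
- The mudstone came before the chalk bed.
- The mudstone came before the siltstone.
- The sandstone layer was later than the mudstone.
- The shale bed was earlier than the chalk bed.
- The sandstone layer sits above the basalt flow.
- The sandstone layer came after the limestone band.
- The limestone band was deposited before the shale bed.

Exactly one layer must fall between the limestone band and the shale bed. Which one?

Tracing the constraints gives the limestone band → the mudstone → the shale bed, so the mudstone sits after the limestone band and before the shale bed.
No other layer is forced both after the limestone band and before the shale bed.

the mudstone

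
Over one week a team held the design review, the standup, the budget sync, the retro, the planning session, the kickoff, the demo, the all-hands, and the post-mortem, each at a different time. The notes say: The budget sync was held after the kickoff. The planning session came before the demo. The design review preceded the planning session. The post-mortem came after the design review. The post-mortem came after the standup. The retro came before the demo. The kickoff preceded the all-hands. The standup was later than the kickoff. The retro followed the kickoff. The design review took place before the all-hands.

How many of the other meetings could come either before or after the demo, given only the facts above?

Forced before the demo: the design review, the kickoff, the planning session, and the retro.
That leaves the all-hands, the budget sync, the post-mortem, and the standup with no forced order relative to the demo — 4.

4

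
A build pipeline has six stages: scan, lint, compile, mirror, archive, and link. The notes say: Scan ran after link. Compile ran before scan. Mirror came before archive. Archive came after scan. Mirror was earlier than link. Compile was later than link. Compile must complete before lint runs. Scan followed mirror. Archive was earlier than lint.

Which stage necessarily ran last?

Every other stage has a chain of constraints placing it before lint, so lint is last.

lint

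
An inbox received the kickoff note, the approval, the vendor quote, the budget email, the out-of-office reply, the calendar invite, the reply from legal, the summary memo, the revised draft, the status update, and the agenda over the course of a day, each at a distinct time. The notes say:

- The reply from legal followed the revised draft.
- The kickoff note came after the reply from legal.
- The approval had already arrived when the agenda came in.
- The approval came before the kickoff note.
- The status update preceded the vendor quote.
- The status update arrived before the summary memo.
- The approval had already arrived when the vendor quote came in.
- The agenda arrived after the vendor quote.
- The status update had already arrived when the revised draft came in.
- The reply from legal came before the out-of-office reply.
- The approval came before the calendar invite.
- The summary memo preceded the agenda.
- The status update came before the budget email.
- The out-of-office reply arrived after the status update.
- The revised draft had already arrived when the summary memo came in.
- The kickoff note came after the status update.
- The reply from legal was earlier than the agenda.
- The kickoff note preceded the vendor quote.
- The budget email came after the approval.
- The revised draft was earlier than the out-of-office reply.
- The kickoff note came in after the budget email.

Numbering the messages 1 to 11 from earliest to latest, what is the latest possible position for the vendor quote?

10

The vendor quote must come before the agenda — 1 message forced after it.
Everything else can be placed before the vendor quote in some valid order, so the vendor quote can sit as late as position 11 − 1 = 10.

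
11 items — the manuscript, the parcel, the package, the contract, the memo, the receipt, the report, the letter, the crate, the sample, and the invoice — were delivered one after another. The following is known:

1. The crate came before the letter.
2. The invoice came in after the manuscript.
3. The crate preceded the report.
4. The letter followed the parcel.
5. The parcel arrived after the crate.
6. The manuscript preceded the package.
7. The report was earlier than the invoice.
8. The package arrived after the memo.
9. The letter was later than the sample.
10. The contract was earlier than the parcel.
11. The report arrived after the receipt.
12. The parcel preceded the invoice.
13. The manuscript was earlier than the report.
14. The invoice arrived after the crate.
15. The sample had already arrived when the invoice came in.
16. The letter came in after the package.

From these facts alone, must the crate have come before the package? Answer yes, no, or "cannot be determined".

No chain of stated constraints runs from the crate to the package, and none runs from the package to the crate either.
So the relative order of the crate and the package is not fixed by the given facts.

cannot be determined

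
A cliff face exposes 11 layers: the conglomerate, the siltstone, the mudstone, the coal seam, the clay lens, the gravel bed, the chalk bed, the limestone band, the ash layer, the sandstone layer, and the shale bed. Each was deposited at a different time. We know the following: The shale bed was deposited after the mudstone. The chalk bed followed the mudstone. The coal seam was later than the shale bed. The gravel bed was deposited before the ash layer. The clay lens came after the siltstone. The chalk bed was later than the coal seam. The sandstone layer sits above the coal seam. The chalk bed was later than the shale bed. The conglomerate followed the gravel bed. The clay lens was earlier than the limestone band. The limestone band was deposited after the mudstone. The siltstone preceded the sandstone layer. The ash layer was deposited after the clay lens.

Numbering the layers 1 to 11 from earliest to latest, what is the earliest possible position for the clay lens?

2

The siltstone must come before the clay lens — 1 forced predecessor.
Nothing else is forced ahead of the clay lens, so its earliest slot is position 1 + 1 = 2.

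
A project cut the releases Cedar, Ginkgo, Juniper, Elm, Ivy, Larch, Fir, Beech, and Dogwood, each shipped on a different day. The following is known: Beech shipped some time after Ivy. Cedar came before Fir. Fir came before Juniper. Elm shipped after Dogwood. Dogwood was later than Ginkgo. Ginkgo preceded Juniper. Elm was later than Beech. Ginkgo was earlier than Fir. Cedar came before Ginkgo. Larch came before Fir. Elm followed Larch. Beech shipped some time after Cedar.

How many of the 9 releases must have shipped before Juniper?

4

Directly stated before Juniper: Fir and Ginkgo.
Cedar reaches Juniper via Cedar → Ginkgo → Juniper.
Larch reaches Juniper via Larch → Fir → Juniper.
That's Cedar, Fir, Ginkgo, and Larch — 4 in all.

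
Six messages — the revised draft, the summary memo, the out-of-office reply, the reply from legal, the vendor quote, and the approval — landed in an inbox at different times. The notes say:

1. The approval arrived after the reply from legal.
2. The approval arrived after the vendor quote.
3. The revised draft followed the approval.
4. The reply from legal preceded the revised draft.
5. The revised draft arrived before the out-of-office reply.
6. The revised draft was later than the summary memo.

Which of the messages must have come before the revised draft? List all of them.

the approval, the reply from legal, the summary memo, the vendor quote

Directly stated before the revised draft: the approval, the reply from legal, and the summary memo.
The vendor quote reaches the revised draft via the vendor quote → the approval → the revised draft.
No chain forces the out-of-office reply ahead of the revised draft.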